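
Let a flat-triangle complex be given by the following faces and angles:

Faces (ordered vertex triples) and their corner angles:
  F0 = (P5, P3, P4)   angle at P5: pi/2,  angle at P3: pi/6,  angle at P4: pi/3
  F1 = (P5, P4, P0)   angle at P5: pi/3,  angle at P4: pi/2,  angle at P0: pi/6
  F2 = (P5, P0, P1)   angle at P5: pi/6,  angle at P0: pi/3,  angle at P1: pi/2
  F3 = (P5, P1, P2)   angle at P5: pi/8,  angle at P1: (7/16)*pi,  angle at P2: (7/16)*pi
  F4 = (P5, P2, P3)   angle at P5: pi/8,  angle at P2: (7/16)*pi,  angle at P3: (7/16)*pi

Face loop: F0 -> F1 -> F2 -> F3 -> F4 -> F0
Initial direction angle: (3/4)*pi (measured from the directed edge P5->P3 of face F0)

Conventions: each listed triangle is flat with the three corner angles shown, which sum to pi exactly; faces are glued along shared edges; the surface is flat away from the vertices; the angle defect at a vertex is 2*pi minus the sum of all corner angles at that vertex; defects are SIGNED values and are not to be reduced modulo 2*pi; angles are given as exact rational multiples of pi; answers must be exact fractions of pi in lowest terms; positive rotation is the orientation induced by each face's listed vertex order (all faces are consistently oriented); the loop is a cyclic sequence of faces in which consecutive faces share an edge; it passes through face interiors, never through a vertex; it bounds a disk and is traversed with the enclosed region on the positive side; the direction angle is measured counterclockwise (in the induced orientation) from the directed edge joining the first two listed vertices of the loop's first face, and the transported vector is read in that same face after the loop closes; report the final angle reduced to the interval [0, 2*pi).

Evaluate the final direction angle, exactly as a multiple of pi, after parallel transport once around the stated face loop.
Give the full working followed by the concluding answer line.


enclosed vertex P5: corner angles sum to (5/4)*pi, defect = 2*pi - (5/4)*pi = (3/4)*pi
final direction = starting direction + enclosed defect total, reduced mod 2*pi (induced orientation)
final angle = (3/4)*pi + (3/4)*pi = (3/2)*pi (mod 2*pi)

Answer: final direction angle = (3/2)*pi


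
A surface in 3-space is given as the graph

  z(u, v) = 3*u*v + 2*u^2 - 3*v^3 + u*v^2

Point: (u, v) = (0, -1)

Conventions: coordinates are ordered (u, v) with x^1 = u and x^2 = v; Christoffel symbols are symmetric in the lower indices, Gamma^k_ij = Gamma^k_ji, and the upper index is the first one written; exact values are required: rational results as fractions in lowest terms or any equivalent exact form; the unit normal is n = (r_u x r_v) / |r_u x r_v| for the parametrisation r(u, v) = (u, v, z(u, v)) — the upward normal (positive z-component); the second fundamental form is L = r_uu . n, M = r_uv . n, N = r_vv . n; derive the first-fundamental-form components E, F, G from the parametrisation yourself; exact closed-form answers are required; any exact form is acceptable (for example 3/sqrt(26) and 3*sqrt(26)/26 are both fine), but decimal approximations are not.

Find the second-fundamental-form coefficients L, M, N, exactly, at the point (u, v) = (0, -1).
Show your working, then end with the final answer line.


z_u = -2, z_v = -9, z_uu = 4, z_uv = 1, z_vv = 18
E = 5, F = 18, G = 82; answer radicand W^2 = 86
unnormalised second-form numerators: l = 4, m = 1, n = 18; L = l/sqrt(86), and similarly M = m/sqrt(W^2), N = n/sqrt(W^2)

Answer: L = 2*sqrt(86)/43, M = sqrt(86)/86, N = 9*sqrt(86)/43


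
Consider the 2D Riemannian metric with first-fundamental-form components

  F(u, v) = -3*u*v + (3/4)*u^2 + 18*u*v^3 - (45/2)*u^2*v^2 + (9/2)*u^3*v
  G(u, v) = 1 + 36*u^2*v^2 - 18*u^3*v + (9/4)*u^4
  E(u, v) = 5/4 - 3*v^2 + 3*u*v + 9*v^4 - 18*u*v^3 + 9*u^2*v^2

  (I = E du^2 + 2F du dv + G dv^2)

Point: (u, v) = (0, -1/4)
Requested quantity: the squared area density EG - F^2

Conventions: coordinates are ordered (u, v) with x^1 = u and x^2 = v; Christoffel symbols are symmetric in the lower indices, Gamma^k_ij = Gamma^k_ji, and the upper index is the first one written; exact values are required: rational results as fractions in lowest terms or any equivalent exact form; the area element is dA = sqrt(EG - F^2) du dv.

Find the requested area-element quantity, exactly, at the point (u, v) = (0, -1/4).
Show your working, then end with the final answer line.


E = 281/256, F = 0, G = 1; EG - F^2 = 281/256

Answer: EG - F^2 = 281/256


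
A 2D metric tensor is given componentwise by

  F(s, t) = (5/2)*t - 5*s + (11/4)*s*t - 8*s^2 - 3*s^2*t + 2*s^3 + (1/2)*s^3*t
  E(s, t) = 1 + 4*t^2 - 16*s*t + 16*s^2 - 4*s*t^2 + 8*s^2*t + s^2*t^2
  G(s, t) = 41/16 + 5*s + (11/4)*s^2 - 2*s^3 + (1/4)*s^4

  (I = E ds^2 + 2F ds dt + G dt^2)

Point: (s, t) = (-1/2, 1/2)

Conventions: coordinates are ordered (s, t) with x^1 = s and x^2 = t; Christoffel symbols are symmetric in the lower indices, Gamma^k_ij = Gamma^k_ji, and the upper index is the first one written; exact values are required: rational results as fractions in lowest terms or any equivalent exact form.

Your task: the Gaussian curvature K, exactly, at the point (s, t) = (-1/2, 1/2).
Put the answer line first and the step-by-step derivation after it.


Answer: K = -25600/549081

E = 185/16, F = 13/32, G = 65/64, EG - F^2 = 741/64 at the point
E_s = -117/4, E_t = 65/4, F_s = 121/16, F_t = 5/16, G_s = 5/8, G_t = 0
E_tt = 25/2, F_st = 49/8, G_ss = 49/4
Brioschi: K = (det M1 - det M2) / (EG - F^2)^2 with the standard first/second-derivative matrices M1, M2.
M1 = [[-E_tt/2 + F_st - G_ss/2, E_s/2, F_s - E_t/2], [F_t - G_s/2, E, F], [G_t/2, F, G]] = [[-25/4, -117/8, -9/16], [0, 185/16, 13/32], [0, 13/32, 65/64]]; det M1 = -18525/256
M2 = [[0, E_t/2, G_s/2], [E_t/2, E, F], [G_s/2, F, G]] = [[0, 65/8, 5/16], [65/8, 185/16, 13/32], [5/16, 13/32, 65/64]]; det M2 = -16925/256
det M1 - det M2 = -25/4; K = -25/4 / (741/64)^2 = -25600/549081


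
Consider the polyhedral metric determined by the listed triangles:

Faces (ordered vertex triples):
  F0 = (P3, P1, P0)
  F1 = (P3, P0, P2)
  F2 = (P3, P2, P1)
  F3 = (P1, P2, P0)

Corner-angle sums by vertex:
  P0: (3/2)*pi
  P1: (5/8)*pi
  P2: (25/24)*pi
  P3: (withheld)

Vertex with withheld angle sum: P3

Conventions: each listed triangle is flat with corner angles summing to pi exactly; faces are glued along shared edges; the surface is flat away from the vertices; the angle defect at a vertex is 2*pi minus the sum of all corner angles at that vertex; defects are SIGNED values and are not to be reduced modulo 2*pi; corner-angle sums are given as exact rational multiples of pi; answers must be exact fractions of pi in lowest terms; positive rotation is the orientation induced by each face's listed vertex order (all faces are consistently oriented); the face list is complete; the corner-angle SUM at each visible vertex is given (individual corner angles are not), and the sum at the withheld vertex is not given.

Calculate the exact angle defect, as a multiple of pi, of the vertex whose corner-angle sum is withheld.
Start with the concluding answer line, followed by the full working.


Answer: defect(P3) = (7/6)*pi

V = 4, E = 6, F = 4; chi = V - E + F = 2
Gauss-Bonnet: total defect = 2*pi*chi = 4*pi; visible defects sum to (17/6)*pi


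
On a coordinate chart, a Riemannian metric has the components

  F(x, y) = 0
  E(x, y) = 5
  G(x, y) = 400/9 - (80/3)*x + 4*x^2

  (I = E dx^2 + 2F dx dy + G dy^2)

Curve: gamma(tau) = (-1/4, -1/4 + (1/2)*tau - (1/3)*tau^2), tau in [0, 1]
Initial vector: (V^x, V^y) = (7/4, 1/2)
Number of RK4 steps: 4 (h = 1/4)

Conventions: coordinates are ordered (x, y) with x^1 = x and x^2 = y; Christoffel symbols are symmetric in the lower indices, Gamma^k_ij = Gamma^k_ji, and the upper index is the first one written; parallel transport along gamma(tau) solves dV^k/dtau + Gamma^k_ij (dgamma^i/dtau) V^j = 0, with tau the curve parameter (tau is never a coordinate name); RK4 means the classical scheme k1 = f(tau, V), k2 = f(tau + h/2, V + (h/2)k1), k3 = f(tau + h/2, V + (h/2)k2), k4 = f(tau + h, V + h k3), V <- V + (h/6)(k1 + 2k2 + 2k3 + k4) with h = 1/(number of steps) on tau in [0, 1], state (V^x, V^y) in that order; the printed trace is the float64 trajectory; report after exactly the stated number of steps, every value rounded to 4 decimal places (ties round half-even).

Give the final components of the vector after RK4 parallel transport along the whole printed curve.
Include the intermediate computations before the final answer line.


gamma'(tau) = (0, 1/2 - (2/3)*tau); f(tau, V)^k = -Gamma^k_ij(gamma(tau)) gamma'^i(tau) V^j; h = 1/4; intermediate values shown to 6 dp
curve data and Christoffel symbols at the stage parameters:
  tau = 0.000000: gamma = (-0.250000, -0.250000), gamma' = (0.000000, 0.500000); Gamma_xxx = 0.000000, Gamma_xxy = 0.000000, Gamma_xyy = 2.866667, Gamma_yxx = 0.000000, Gamma_yxy = -0.279070, Gamma_yyy = 0.000000
  tau = 0.125000: gamma = (-0.250000, -0.192708), gamma' = (0.000000, 0.416667); Gamma_xxx = 0.000000, Gamma_xxy = 0.000000, Gamma_xyy = 2.866667, Gamma_yxx = 0.000000, Gamma_yxy = -0.279070, Gamma_yyy = 0.000000
  tau = 0.250000: gamma = (-0.250000, -0.145833), gamma' = (0.000000, 0.333333); Gamma_xxx = 0.000000, Gamma_xxy = 0.000000, Gamma_xyy = 2.866667, Gamma_yxx = 0.000000, Gamma_yxy = -0.279070, Gamma_yyy = 0.000000
  tau = 0.375000: gamma = (-0.250000, -0.109375), gamma' = (0.000000, 0.250000); Gamma_xxx = 0.000000, Gamma_xxy = 0.000000, Gamma_xyy = 2.866667, Gamma_yxx = 0.000000, Gamma_yxy = -0.279070, Gamma_yyy = 0.000000
  tau = 0.500000: gamma = (-0.250000, -0.083333), gamma' = (0.000000, 0.166667); Gamma_xxx = 0.000000, Gamma_xxy = 0.000000, Gamma_xyy = 2.866667, Gamma_yxx = 0.000000, Gamma_yxy = -0.279070, Gamma_yyy = 0.000000
  tau = 0.625000: gamma = (-0.250000, -0.067708), gamma' = (0.000000, 0.083333); Gamma_xxx = 0.000000, Gamma_xxy = 0.000000, Gamma_xyy = 2.866667, Gamma_yxx = 0.000000, Gamma_yxy = -0.279070, Gamma_yyy = 0.000000
  tau = 0.750000: gamma = (-0.250000, -0.062500), gamma' = (0.000000, 0.000000); Gamma_xxx = 0.000000, Gamma_xxy = 0.000000, Gamma_xyy = 2.866667, Gamma_yxx = 0.000000, Gamma_yxy = -0.279070, Gamma_yyy = 0.000000
  tau = 0.875000: gamma = (-0.250000, -0.067708), gamma' = (0.000000, -0.083333); Gamma_xxx = 0.000000, Gamma_xxy = 0.000000, Gamma_xyy = 2.866667, Gamma_yxx = 0.000000, Gamma_yxy = -0.279070, Gamma_yyy = 0.000000
  tau = 1.000000: gamma = (-0.250000, -0.083333), gamma' = (0.000000, -0.166667); Gamma_xxx = 0.000000, Gamma_xxy = 0.000000, Gamma_xyy = 2.866667, Gamma_yxx = 0.000000, Gamma_yxy = -0.279070, Gamma_yyy = 0.000000
step 0: V^x = 1.7500, V^y = 0.5000
step 1: k1 = (-0.716667, 0.244186), k2 = (-0.633681, 0.193072), k3 = (-0.626049, 0.194278), k4 = (-0.524189, 0.148231); V <- V + (h/6)(k1 + 2k2 + 2k3 + k4): V^x = 1.5933, V^y = 0.5486
step 2: k1 = (-0.524246, 0.148216), k2 = (-0.406462, 0.106590), k3 = (-0.402733, 0.107617), k4 = (-0.274977, 0.069425); V <- V + (h/6)(k1 + 2k2 + 2k3 + k4): V^x = 1.4926, V^y = 0.5755
step 3: k1 = (-0.274984, 0.069423), k2 = (-0.139565, 0.033912), k3 = (-0.138505, 0.034306), k4 = (0.000000, 0.000000); V <- V + (h/6)(k1 + 2k2 + 2k3 + k4): V^x = 1.4580, V^y = 0.5841
step 4: k1 = (0.000000, 0.000000), k2 = (0.139541, -0.033906), k3 = (0.138529, -0.034312), k4 = (0.274984, -0.069423); V <- V + (h/6)(k1 + 2k2 + 2k3 + k4): V^x = 1.4926, V^y = 0.5755

Answer: V^x = 1.4926, V^y = 0.5755


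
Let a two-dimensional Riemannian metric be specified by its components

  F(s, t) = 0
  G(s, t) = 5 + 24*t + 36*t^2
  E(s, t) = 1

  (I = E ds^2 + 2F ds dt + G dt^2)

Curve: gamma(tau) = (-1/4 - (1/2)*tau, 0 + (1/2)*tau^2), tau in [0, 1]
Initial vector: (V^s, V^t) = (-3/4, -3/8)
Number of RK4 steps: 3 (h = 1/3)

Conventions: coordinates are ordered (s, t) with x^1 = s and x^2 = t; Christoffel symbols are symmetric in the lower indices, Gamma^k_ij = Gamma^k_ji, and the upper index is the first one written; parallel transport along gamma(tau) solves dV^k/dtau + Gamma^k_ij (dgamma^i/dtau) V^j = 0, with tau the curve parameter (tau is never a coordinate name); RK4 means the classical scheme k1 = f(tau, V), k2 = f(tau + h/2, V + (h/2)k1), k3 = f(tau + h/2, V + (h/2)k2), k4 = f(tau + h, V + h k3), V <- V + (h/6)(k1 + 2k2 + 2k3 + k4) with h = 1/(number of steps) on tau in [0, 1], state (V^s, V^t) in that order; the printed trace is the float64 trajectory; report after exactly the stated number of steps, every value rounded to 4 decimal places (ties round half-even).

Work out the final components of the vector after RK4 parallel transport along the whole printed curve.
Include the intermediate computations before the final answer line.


gamma'(tau) = (-1/2, tau); f(tau, V)^k = -Gamma^k_ij(gamma(tau)) gamma'^i(tau) V^j; h = 1/3; intermediate values shown to 6 dp
curve data and Christoffel symbols at the stage parameters:
  tau = 0.000000: gamma = (-0.250000, 0.000000), gamma' = (-0.500000, 0.000000); Gamma_sss = 0.000000, Gamma_sst = 0.000000, Gamma_stt = 0.000000, Gamma_tss = 0.000000, Gamma_tst = 0.000000, Gamma_ttt = 2.400000
  tau = 0.166667: gamma = (-0.333333, 0.013889), gamma' = (-0.500000, 0.166667); Gamma_sss = 0.000000, Gamma_sst = 0.000000, Gamma_stt = 0.000000, Gamma_tss = 0.000000, Gamma_tst = 0.000000, Gamma_ttt = 2.340702
  tau = 0.333333: gamma = (-0.416667, 0.055556), gamma' = (-0.500000, 0.333333); Gamma_sss = 0.000000, Gamma_sst = 0.000000, Gamma_stt = 0.000000, Gamma_tss = 0.000000, Gamma_tst = 0.000000, Gamma_ttt = 2.172414
  tau = 0.500000: gamma = (-0.500000, 0.125000), gamma' = (-0.500000, 0.500000); Gamma_sss = 0.000000, Gamma_sst = 0.000000, Gamma_stt = 0.000000, Gamma_tss = 0.000000, Gamma_tst = 0.000000, Gamma_ttt = 1.927007
  tau = 0.666667: gamma = (-0.583333, 0.222222), gamma' = (-0.500000, 0.666667); Gamma_sss = 0.000000, Gamma_sst = 0.000000, Gamma_stt = 0.000000, Gamma_tss = 0.000000, Gamma_tst = 0.000000, Gamma_ttt = 1.651376
  tau = 0.833333: gamma = (-0.666667, 0.347222), gamma' = (-0.500000, 0.833333); Gamma_sss = 0.000000, Gamma_sst = 0.000000, Gamma_stt = 0.000000, Gamma_tss = 0.000000, Gamma_tst = 0.000000, Gamma_ttt = 1.386248
  tau = 1.000000: gamma = (-0.750000, 0.500000), gamma' = (-0.500000, 1.000000); Gamma_sss = 0.000000, Gamma_sst = 0.000000, Gamma_stt = 0.000000, Gamma_tss = 0.000000, Gamma_tst = 0.000000, Gamma_ttt = 1.153846
step 0: V^s = -0.7500, V^t = -0.3750
step 1: k1 = (0.000000, 0.000000), k2 = (0.000000, 0.146294), k3 = (0.000000, 0.136782), k4 = (0.000000, 0.238535); V <- V + (h/6)(k1 + 2k2 + 2k3 + k4): V^s = -0.7500, V^t = -0.3303
step 2: k1 = (0.000000, 0.239179), k2 = (0.000000, 0.279832), k3 = (0.000000, 0.273304), k4 = (0.000000, 0.263333); V <- V + (h/6)(k1 + 2k2 + 2k3 + k4): V^s = -0.7500, V^t = -0.2409
step 3: k1 = (0.000000, 0.265231), k2 = (0.000000, 0.227244), k3 = (0.000000, 0.234558), k4 = (0.000000, 0.187768); V <- V + (h/6)(k1 + 2k2 + 2k3 + k4): V^s = -0.7500, V^t = -0.1644

Answer: V^s = -0.7500, V^t = -0.1644


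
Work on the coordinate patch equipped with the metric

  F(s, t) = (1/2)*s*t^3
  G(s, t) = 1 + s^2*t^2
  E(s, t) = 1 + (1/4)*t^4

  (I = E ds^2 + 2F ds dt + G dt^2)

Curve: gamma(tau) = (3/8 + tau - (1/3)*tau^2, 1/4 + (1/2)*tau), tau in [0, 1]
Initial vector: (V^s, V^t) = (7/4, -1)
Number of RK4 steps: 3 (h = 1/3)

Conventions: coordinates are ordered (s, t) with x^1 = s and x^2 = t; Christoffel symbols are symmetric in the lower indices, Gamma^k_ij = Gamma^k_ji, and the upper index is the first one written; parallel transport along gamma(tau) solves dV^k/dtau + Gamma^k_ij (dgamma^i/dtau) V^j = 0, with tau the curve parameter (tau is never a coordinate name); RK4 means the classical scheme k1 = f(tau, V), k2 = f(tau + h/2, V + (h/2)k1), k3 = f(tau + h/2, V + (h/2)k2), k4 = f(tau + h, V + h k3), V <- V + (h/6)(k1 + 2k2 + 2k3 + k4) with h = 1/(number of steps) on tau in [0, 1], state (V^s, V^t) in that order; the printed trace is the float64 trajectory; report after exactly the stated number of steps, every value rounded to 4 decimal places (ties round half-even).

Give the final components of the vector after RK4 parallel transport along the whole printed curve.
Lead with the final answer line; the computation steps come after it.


Answer: V^s = 1.7712, V^t = -0.9344

gamma'(tau) = (1 - (2/3)*tau, 1/2); f(tau, V)^k = -Gamma^k_ij(gamma(tau)) gamma'^i(tau) V^j; h = 1/3; intermediate values shown to 6 dp
curve data and Christoffel symbols at the stage parameters:
  tau = 0.000000: gamma = (0.375000, 0.250000), gamma' = (1.000000, 0.500000); Gamma_sss = 0.000000, Gamma_sst = 0.007737, Gamma_stt = 0.011605, Gamma_tss = 0.000000, Gamma_tst = 0.023211, Gamma_ttt = 0.034816
  tau = 0.166667: gamma = (0.532407, 0.333333), gamma' = (0.888889, 0.500000); Gamma_sss = 0.000000, Gamma_sst = 0.017900, Gamma_stt = 0.028590, Gamma_tss = 0.000000, Gamma_tst = 0.057179, Gamma_ttt = 0.091328
  tau = 0.333333: gamma = (0.671296, 0.416667), gamma' = (0.777778, 0.500000); Gamma_sss = 0.000000, Gamma_sst = 0.033312, Gamma_stt = 0.053669, Gamma_tss = 0.000000, Gamma_tst = 0.107338, Gamma_ttt = 0.172933
  tau = 0.500000: gamma = (0.791667, 0.500000), gamma' = (0.666667, 0.500000); Gamma_sss = 0.000000, Gamma_sst = 0.053314, Gamma_stt = 0.084413, Gamma_tss = 0.000000, Gamma_tst = 0.168826, Gamma_ttt = 0.267308
  tau = 0.666667: gamma = (0.893519, 0.583333), gamma' = (0.555556, 0.500000); Gamma_sss = 0.000000, Gamma_sst = 0.076308, Gamma_stt = 0.116885, Gamma_tss = 0.000000, Gamma_tst = 0.233769, Gamma_ttt = 0.358076
  tau = 0.833333: gamma = (0.976852, 0.666667), gamma' = (0.444444, 0.500000); Gamma_sss = 0.000000, Gamma_sst = 0.100542, Gamma_stt = 0.147323, Gamma_tss = 0.000000, Gamma_tst = 0.294645, Gamma_ttt = 0.431737
  tau = 1.000000: gamma = (1.041667, 0.750000), gamma' = (0.333333, 0.500000); Gamma_sss = 0.000000, Gamma_sst = 0.124855, Gamma_stt = 0.173410, Gamma_tss = 0.000000, Gamma_tst = 0.346821, Gamma_ttt = 0.481696
step 0: V^s = 1.7500, V^t = -1.0000
step 1: k1 = (0.006770, 0.020309), k2 = (0.014431, 0.046099), k3 = (0.014290, 0.045648), k4 = (0.022714, 0.073189); V <- V + (h/6)(k1 + 2k2 + 2k3 + k4): V^s = 1.7548, V^t = -0.9846
step 2: k1 = (0.022704, 0.073157), k2 = (0.028726, 0.090964), k3 = (0.028468, 0.090149), k4 = (0.028938, 0.088651); V <- V + (h/6)(k1 + 2k2 + 2k3 + k4): V^s = 1.7641, V^t = -0.9555
step 3: k1 = (0.029043, 0.088972), k2 = (0.022401, 0.065647), k3 = (0.022917, 0.067158), k4 = (0.009138, 0.025383); V <- V + (h/6)(k1 + 2k2 + 2k3 + k4): V^s = 1.7712, V^t = -0.9344


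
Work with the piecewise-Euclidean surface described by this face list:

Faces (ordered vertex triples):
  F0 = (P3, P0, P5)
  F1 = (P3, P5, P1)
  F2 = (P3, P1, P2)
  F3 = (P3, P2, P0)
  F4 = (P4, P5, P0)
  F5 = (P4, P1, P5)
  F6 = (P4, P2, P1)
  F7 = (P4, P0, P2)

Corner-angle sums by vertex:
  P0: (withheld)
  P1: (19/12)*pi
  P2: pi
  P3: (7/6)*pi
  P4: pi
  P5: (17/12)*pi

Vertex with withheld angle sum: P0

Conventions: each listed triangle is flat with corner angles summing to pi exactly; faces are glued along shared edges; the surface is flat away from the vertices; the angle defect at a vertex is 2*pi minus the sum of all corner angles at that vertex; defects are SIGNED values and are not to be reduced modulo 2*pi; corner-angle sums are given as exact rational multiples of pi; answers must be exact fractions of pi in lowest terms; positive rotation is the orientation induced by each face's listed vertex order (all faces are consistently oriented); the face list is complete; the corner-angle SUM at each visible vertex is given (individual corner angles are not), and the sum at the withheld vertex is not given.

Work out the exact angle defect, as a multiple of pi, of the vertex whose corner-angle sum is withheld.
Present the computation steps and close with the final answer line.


V = 6, E = 12, F = 8; chi = V - E + F = 2
Gauss-Bonnet: total defect = 2*pi*chi = 4*pi; visible defects sum to (23/6)*pi

Answer: defect(P0) = pi/6


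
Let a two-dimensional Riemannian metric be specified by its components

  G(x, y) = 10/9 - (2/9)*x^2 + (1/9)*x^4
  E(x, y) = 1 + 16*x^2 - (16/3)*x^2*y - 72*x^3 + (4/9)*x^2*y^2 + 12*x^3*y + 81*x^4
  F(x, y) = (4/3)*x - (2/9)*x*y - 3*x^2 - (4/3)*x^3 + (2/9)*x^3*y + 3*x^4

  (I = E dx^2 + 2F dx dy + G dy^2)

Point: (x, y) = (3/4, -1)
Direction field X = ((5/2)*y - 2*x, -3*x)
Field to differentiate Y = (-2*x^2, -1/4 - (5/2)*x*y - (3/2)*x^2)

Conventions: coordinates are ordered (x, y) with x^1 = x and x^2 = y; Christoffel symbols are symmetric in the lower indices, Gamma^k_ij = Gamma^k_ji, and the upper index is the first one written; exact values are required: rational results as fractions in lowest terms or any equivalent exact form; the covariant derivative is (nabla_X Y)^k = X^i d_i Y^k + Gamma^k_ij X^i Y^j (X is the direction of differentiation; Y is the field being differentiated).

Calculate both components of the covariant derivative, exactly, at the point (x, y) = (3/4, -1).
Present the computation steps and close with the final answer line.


E = 881/256, F = -175/768, G = 2353/2304 at the point
E_x = 1325/48, E_y = 25/16, F_x = -73/144, F_y = -7/96, G_x = -7/48, G_y = 0
EG - F^2 = 3989/1152;  g^inv = (1152/3989) * [[2353/2304, 175/768], [175/768, 881/256]]
first-kind symbols [ij,l] = (1/2)(d_i g_jl + d_j g_il - d_l g_ij): [xx,x] = E_x/2 = 1325/96, [xx,y] = F_x - E_y/2 = -371/288, [xy,x] = E_y/2 = 25/32, [xy,y] = G_x/2 = -7/96, [yy,x] = F_y - G_x/2 = 0, [yy,y] = G_y/2 = 0
Gamma^x_ij = (G*[ij,x] - F*[ij,y])/(EG - F^2), Gamma^y_ij = (E*[ij,y] - F*[ij,x])/(EG - F^2)
Gamma_xxx = 15900/3989, Gamma_xxy = 900/3989, Gamma_xyy = 0, Gamma_yxx = -1484/3989, Gamma_yxy = -84/3989, Gamma_yyy = 0
X = (-4, -9/4), Y = (-9/8, 25/32) at the point

Answer: (nabla_X Y)^x = 951069/31912, (nabla_X Y)^y = 198767/127648


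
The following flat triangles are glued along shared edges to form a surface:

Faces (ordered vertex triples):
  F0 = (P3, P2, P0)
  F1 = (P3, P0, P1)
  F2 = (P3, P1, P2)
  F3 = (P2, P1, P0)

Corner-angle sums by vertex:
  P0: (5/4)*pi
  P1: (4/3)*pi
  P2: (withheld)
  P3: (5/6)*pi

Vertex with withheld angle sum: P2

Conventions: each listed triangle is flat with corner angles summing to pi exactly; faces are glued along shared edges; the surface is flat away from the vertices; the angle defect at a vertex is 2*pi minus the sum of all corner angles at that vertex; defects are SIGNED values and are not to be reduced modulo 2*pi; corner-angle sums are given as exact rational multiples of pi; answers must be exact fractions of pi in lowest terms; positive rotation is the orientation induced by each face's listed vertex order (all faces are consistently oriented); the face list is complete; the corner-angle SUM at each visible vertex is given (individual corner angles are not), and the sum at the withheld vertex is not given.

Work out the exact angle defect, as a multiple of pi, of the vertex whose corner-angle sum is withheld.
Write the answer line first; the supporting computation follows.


Answer: defect(P2) = (17/12)*pi

V = 4, E = 6, F = 4; chi = V - E + F = 2
Gauss-Bonnet: total defect = 2*pi*chi = 4*pi; visible defects sum to (31/12)*pi


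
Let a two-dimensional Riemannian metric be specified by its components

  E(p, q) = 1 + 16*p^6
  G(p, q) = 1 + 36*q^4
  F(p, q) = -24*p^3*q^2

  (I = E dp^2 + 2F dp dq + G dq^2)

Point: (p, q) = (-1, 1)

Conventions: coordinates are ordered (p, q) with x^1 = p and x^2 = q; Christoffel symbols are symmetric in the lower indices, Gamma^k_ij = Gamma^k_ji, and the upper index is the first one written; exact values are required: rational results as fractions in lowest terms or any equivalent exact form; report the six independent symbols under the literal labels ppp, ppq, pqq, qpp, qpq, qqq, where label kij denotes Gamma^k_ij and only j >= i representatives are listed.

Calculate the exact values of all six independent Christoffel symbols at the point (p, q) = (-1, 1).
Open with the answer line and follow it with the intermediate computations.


Answer: Gamma_ppp = -48/53, Gamma_ppq = 0, Gamma_pqq = 48/53, Gamma_qpp = -72/53, Gamma_qpq = 0, Gamma_qqq = 72/53

E = 17, F = 24, G = 37 at the point
E_p = -96, E_q = 0, F_p = -72, F_q = 48, G_p = 0, G_q = 144
EG - F^2 = 53;  g^inv = (1/53) * [[37, -24], [-24, 17]]
first-kind symbols [ij,l] = (1/2)(d_i g_jl + d_j g_il - d_l g_ij): [pp,p] = E_p/2 = -48, [pp,q] = F_p - E_q/2 = -72, [pq,p] = E_q/2 = 0, [pq,q] = G_p/2 = 0, [qq,p] = F_q - G_p/2 = 48, [qq,q] = G_q/2 = 72
Gamma^p_ij = (G*[ij,p] - F*[ij,q])/(EG - F^2), Gamma^q_ij = (E*[ij,q] - F*[ij,p])/(EG - F^2)


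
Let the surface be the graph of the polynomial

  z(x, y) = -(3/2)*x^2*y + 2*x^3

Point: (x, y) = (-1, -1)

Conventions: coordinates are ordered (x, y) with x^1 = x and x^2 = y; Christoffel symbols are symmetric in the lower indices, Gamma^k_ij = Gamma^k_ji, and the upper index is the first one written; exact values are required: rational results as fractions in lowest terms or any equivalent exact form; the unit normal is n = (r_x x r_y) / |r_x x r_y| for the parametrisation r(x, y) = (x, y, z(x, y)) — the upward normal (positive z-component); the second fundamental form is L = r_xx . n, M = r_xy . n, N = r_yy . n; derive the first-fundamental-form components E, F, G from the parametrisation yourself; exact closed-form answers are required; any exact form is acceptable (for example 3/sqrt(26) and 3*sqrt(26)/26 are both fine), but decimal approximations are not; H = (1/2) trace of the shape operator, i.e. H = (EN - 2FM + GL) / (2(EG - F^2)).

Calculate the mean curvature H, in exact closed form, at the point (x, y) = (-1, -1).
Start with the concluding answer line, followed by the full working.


Answer: H = -9/343

z_x = 3, z_y = -3/2, z_xx = -9, z_xy = 3, z_yy = 0
E = 10, F = -9/2, G = 13/4; answer radicand W^2 = 49/4
unnormalised second-form numerators: l = -9, m = 3, n = 0; L = l/sqrt(49/4), and similarly M = m/sqrt(W^2), N = n/sqrt(W^2)
H = (E*n - 2*F*m + G*l) / (2*(EG - F^2)*sqrt(W^2)); E*n - 2*F*m + G*l = -9/4, EG - F^2 = 49/4, so H = (-9/98)/sqrt(49/4)


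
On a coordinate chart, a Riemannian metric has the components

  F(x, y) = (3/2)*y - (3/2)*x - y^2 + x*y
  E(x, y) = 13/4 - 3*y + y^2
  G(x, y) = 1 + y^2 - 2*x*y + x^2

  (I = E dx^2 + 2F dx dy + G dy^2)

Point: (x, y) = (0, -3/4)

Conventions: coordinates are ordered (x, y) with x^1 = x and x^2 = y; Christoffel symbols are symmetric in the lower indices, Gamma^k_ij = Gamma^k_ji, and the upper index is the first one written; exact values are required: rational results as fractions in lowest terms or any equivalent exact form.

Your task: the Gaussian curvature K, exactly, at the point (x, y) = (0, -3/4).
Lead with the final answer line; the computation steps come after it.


Answer: K = -64/2809

E = 97/16, F = -27/16, G = 25/16, EG - F^2 = 53/8 at the point
E_x = 0, E_y = -9/2, F_x = -9/4, F_y = 3, G_x = 3/2, G_y = -3/2
E_yy = 2, F_xy = 1, G_xx = 2
Apply the Brioschi formula K = (det M1 - det M2)/(EG - F^2)^2 over the derivative matrices of E, F, G.
M1 = [[-E_yy/2 + F_xy - G_xx/2, E_x/2, F_x - E_y/2], [F_y - G_x/2, E, F], [G_y/2, F, G]] = [[-1, 0, 0], [9/4, 97/16, -27/16], [-3/4, -27/16, 25/16]]; det M1 = -53/8
M2 = [[0, E_y/2, G_x/2], [E_y/2, E, F], [G_x/2, F, G]] = [[0, -9/4, 3/4], [-9/4, 97/16, -27/16], [3/4, -27/16, 25/16]]; det M2 = -45/8
det M1 - det M2 = -1; K = -1 / (53/8)^2 = -64/2809


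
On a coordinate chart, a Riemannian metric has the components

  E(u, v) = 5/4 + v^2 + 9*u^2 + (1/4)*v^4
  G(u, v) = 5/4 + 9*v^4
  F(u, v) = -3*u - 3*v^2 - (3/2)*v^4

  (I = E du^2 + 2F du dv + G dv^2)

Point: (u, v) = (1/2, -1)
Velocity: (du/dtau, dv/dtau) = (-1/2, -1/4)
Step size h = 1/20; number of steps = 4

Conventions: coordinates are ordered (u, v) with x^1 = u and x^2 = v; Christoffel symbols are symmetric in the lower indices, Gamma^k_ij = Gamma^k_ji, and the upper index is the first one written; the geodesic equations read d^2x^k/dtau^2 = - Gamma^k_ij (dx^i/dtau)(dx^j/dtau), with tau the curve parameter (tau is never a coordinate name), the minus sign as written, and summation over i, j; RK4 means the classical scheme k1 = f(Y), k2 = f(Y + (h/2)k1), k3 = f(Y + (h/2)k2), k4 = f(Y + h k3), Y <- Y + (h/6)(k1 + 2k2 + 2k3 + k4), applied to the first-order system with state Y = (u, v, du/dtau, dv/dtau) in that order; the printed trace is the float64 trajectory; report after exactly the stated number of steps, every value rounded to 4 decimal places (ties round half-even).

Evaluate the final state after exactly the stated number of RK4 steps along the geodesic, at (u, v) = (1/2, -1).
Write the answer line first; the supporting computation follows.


Answer: u = 0.3875, v = -1.0538, du/dtau = -0.6407, dv/dtau = -0.2936

f(Y) = (du/dtau, dv/dtau, -Gamma^u_ij Y'^i Y'^j, -Gamma^v_ij Y'^i Y'^j) with the Gammas evaluated at the stage position; h = 0.050000; intermediate values shown to 6 dp
step 0: u = 0.5000, v = -1.0000, du/dtau = -0.5000, dv/dtau = -0.2500
step 1:
  k1: at (u, v) = (0.500000, -1.000000), (du/dtau, dv/dtau) = (-0.500000, -0.250000); Gamma_uuu = 2.926108, Gamma_uuv = -1.211823, Gamma_uvv = 1.182266, Gamma_vuu = 1.566502, Gamma_vuv = -0.709360, Gamma_vvv = -1.064039; k1 = (-0.500000, -0.250000, -0.502463, -0.147783)
  k2: at (u, v) = (0.487500, -1.006250), (du/dtau, dv/dtau) = (-0.512562, -0.253695); Gamma_uuu = 2.998204, Gamma_uuv = -1.286584, Gamma_uvv = 1.342514, Gamma_vuu = 1.586195, Gamma_vuv = -0.741459, Gamma_vvv = -0.976753; k2 = (-0.512562, -0.253695, -0.539492, -0.161029)
  k3: at (u, v) = (0.487186, -1.006342), (du/dtau, dv/dtau) = (-0.513487, -0.254026); Gamma_uuu = 3.000098, Gamma_uuv = -1.288485, Gamma_uvv = 1.346356, Gamma_vuu = 1.586847, Gamma_vuv = -0.742337, Gamma_vvv = -0.974682; k3 = (-0.513487, -0.254026, -0.541775, -0.161848)
  k4: at (u, v) = (0.474326, -1.012701), (du/dtau, dv/dtau) = (-0.527089, -0.258092); Gamma_uuu = 3.077120, Gamma_uuv = -1.371829, Gamma_uvv = 1.527231, Gamma_vuu = 1.608124, Gamma_vuv = -0.778000, Gamma_vvv = -0.878414; k4 = (-0.527089, -0.258092, -0.583384, -0.176586)
  Y <- Y + (h/6)(k1 + 2k2 + 2k3 + k4): u = 0.4743, v = -1.0127, du/dtau = -0.5271, dv/dtau = -0.2581
step 2:
  k1: at (u, v) = (0.474340, -1.012696), (du/dtau, dv/dtau) = (-0.527070, -0.258084); Gamma_uuu = 3.077030, Gamma_uuv = -1.371733, Gamma_uvv = 1.527030, Gamma_vuu = 1.608095, Gamma_vuv = -0.777957, Gamma_vvv = -0.878520; k1 = (-0.527070, -0.258084, -0.583329, -0.176568)
  k2: at (u, v) = (0.461163, -1.019148), (du/dtau, dv/dtau) = (-0.541653, -0.262499); Gamma_uuu = 3.158839, Gamma_uuv = -1.464360, Gamma_uvv = 1.730633, Gamma_vuu = 1.630865, Gamma_vuv = -0.817430, Gamma_vvv = -0.772526; k2 = (-0.541653, -0.262499, -0.629601, -0.192796)
  k3: at (u, v) = (0.460799, -1.019259), (du/dtau, dv/dtau) = (-0.542810, -0.262904); Gamma_uuu = 3.161190, Gamma_uuv = -1.466969, Gamma_uvv = 1.736111, Gamma_vuu = 1.631659, Gamma_vuv = -0.818610, Gamma_vvv = -0.769693; k3 = (-0.542810, -0.262904, -0.632725, -0.193913)
  k4: at (u, v) = (0.447200, -1.025841), (du/dtau, dv/dtau) = (-0.558706, -0.267780); Gamma_uuu = 3.248697, Gamma_uuv = -1.571221, Gamma_uvv = 1.968346, Gamma_vuu = 1.656149, Gamma_vuv = -0.862838, Gamma_vvv = -0.651438; k4 = (-0.558706, -0.267780, -0.685089, -0.212080)
  Y <- Y + (h/6)(k1 + 2k2 + 2k3 + k4): u = 0.4472, v = -1.0258, du/dtau = -0.5587, dv/dtau = -0.2678
step 3:
  k1: at (u, v) = (0.447218, -1.025835), (du/dtau, dv/dtau) = (-0.558679, -0.267768); Gamma_uuu = 3.248577, Gamma_uuv = -1.571080, Gamma_uvv = 1.968040, Gamma_vuu = 1.656110, Gamma_vuv = -0.862775, Gamma_vvv = -0.651593; k1 = (-0.558679, -0.267768, -0.685005, -0.212053)
  k2: at (u, v) = (0.433251, -1.032529), (du/dtau, dv/dtau) = (-0.575804, -0.273070); Gamma_uuu = 3.341443, Gamma_uuv = -1.687957, Gamma_uvv = 2.231999, Gamma_vuu = 1.682131, Gamma_vuv = -0.912101, Gamma_vvv = -0.519993; k2 = (-0.575804, -0.273070, -0.743479, -0.232109)
  k3: at (u, v) = (0.432822, -1.032662), (du/dtau, dv/dtau) = (-0.577266, -0.273571); Gamma_uuu = 3.344377, Gamma_uuv = -1.691625, Gamma_uvv = 2.239999, Gamma_vuu = 1.683097, Gamma_vuv = -0.913726, Gamma_vvv = -0.516019; k3 = (-0.577266, -0.273571, -0.747817, -0.233652)
  k4: at (u, v) = (0.418354, -1.039514), (du/dtau, dv/dtau) = (-0.596070, -0.279451); Gamma_uuu = 3.443569, Gamma_uuv = -1.824582, Gamma_uvv = 2.544665, Gamma_vuu = 1.710831, Gamma_vuv = -0.969518, Gamma_vvv = -0.367312; k4 = (-0.596070, -0.279451, -0.814367, -0.256183)
  Y <- Y + (h/6)(k1 + 2k2 + 2k3 + k4): u = 0.4184, v = -1.0395, du/dtau = -0.5960, dv/dtau = -0.2794
step 4:
  k1: at (u, v) = (0.418377, -1.039506), (du/dtau, dv/dtau) = (-0.596028, -0.279433); Gamma_uuu = 3.443411, Gamma_uuv = -1.824369, Gamma_uvv = 2.544187, Gamma_vuu = 1.710781, Gamma_vuv = -0.969425, Gamma_vvv = -0.367544; k1 = (-0.596028, -0.279433, -0.814231, -0.256140)
  k2: at (u, v) = (0.403476, -1.046492), (du/dtau, dv/dtau) = (-0.616384, -0.285836); Gamma_uuu = 3.548156, Gamma_uuv = -1.974832, Gamma_uvv = 2.894175, Gamma_vuu = 1.739836, Gamma_vuv = -1.032152, Gamma_vvv = -0.200149; k2 = (-0.616384, -0.285836, -0.888639, -0.280963)
  k3: at (u, v) = (0.402967, -1.046652), (du/dtau, dv/dtau) = (-0.618244, -0.286457); Gamma_uuu = 3.551804, Gamma_uuv = -1.980122, Gamma_uvv = 2.906166, Gamma_vuu = 1.740994, Gamma_vuv = -1.034445, Gamma_vvv = -0.194421; k3 = (-0.618244, -0.286457, -0.894705, -0.283099)
  k4: at (u, v) = (0.387465, -1.053829), (du/dtau, dv/dtau) = (-0.640764, -0.293588); Gamma_uuu = 3.662828, Gamma_uuv = -2.153248, Gamma_uvv = 3.315393, Gamma_vuu = 1.771353, Gamma_vuv = -1.106100, Gamma_vvv = -0.002670; k4 = (-0.640764, -0.293588, -0.979504, -0.310888)
  Y <- Y + (h/6)(k1 + 2k2 + 2k3 + k4): u = 0.3875, v = -1.0538, du/dtau = -0.6407, dv/dtau = -0.2936


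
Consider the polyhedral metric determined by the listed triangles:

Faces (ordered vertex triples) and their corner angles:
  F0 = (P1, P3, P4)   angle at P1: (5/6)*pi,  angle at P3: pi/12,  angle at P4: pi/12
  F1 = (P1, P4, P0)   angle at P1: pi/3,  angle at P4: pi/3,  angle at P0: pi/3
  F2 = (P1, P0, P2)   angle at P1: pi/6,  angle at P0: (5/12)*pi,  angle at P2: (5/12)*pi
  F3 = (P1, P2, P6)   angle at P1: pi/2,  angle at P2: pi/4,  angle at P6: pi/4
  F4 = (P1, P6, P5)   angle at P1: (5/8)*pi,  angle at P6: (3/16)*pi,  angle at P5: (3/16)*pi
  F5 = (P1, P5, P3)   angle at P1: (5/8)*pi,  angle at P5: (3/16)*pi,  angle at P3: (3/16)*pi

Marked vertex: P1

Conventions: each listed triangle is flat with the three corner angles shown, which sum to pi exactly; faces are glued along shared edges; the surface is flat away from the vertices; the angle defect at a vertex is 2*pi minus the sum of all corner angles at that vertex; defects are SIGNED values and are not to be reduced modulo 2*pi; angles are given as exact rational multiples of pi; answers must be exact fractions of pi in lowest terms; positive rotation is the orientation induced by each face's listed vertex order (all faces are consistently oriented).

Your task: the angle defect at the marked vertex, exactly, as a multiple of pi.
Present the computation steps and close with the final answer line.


Sum of corner angles at P1: (37/12)*pi
defect = 2*pi - (37/12)*pi

Answer: defect(P1) = (-13/12)*pi


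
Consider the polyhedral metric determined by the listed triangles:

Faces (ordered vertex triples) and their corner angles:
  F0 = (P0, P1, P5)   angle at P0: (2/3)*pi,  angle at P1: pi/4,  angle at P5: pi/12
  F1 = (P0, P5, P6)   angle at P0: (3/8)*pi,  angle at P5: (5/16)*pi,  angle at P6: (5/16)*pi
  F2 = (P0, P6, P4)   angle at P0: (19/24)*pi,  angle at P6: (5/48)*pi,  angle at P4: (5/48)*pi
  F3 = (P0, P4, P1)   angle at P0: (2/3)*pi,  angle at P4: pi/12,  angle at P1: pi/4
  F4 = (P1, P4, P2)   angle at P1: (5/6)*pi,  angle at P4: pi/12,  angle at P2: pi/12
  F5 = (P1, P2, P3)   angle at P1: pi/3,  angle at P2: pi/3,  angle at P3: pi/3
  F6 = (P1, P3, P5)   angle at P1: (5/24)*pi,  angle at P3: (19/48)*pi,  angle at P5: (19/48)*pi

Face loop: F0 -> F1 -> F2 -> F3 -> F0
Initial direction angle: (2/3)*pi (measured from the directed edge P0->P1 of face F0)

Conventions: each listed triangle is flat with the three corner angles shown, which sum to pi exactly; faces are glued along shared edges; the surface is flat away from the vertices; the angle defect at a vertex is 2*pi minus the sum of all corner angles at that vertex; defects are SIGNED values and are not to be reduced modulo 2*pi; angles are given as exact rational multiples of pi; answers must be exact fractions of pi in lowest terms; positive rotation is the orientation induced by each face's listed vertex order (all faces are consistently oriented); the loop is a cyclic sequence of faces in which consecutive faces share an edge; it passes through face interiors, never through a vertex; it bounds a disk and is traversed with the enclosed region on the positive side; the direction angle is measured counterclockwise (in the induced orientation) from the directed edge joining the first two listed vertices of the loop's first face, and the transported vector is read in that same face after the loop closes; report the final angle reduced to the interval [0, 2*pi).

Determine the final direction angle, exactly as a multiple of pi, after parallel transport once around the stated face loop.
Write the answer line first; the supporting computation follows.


Answer: final direction angle = pi/6

enclosed vertex P0: corner angles sum to (5/2)*pi, defect = 2*pi - (5/2)*pi = -pi/2
the final direction is the initial angle plus the enclosed defects, taken mod 2*pi in the induced orientation
final angle = (2/3)*pi - pi/2 = pi/6 (mod 2*pi)


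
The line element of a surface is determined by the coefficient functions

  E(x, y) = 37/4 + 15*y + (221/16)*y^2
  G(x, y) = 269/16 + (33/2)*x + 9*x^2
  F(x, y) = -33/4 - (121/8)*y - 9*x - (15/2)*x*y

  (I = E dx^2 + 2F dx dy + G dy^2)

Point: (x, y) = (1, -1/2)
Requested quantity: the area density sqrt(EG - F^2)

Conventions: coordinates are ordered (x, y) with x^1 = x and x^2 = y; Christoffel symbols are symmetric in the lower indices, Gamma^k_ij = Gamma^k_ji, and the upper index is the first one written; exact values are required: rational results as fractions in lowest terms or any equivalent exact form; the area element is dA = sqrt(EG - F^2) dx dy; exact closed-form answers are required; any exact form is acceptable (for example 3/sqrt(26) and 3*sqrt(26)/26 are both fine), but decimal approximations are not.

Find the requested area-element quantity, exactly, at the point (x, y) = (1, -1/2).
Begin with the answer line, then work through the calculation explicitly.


Answer: sqrt(EG - F^2) = sqrt(189341)/32

E = 333/64, F = -95/16, G = 677/16; EG - F^2 = 189341/1024


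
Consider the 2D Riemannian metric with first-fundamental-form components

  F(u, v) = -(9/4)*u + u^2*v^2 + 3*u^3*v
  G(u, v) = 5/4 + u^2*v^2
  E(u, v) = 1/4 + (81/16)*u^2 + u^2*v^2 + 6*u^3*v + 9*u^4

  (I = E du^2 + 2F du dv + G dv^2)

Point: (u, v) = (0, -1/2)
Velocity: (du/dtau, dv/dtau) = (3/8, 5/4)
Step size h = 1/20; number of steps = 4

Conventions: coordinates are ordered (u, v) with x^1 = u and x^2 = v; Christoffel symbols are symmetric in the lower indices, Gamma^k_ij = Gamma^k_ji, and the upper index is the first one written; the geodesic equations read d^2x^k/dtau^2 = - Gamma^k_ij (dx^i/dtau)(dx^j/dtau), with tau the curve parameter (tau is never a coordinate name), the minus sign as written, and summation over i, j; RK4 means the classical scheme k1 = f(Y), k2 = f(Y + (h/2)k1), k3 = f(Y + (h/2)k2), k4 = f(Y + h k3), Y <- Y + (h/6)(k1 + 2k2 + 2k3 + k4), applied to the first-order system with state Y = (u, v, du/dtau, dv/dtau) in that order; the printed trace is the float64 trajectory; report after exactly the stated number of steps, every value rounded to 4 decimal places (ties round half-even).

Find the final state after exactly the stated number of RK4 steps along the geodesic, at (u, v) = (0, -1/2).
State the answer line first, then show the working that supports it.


Answer: u = 0.0752, v = -0.2450, du/dtau = 0.3772, dv/dtau = 1.3005

f(Y) = (du/dtau, dv/dtau, -Gamma^u_ij Y'^i Y'^j, -Gamma^v_ij Y'^i Y'^j) with the Gammas evaluated at the stage position; h = 0.050000; intermediate values shown to 6 dp
step 0: u = 0.0000, v = -0.5000, du/dtau = 0.3750, dv/dtau = 1.2500
step 1:
  k1: at (u, v) = (0.000000, -0.500000), (du/dtau, dv/dtau) = (0.375000, 1.250000); Gamma_uuu = 0.000000, Gamma_uuv = 0.000000, Gamma_uvv = 0.000000, Gamma_vuu = -1.800000, Gamma_vuv = 0.000000, Gamma_vvv = 0.000000; k1 = (0.375000, 1.250000, 0.000000, 0.253125)
  k2: at (u, v) = (0.009375, -0.468750), (du/dtau, dv/dtau) = (0.375000, 1.256328); Gamma_uuu = 0.045154, Gamma_uuv = -0.000016, Gamma_uvv = -0.008559, Gamma_vuu = -1.796181, Gamma_vuv = 0.001648, Gamma_vvv = -0.000177; k2 = (0.375000, 1.256328, 0.007174, 0.251315)
  k3: at (u, v) = (0.009375, -0.468592), (du/dtau, dv/dtau) = (0.375179, 1.256283); Gamma_uuu = 0.045149, Gamma_uuv = -0.000016, Gamma_uvv = -0.008553, Gamma_vuu = -1.796183, Gamma_vuv = 0.001647, Gamma_vvv = -0.000177; k3 = (0.375179, 1.256283, 0.007159, 0.251557)
  k4: at (u, v) = (0.018759, -0.437186), (du/dtau, dv/dtau) = (0.375358, 1.262578); Gamma_uuu = 0.086347, Gamma_uuv = -0.000053, Gamma_uvv = -0.015489, Gamma_vuu = -1.792256, Gamma_vuv = 0.002866, Gamma_vvv = -0.000645; k4 = (0.375358, 1.262578, 0.012574, 0.250829)
  Y <- Y + (h/6)(k1 + 2k2 + 2k3 + k4): u = 0.0188, v = -0.4372, du/dtau = 0.3753, dv/dtau = 1.2626
step 2:
  k1: at (u, v) = (0.018756, -0.437185), (du/dtau, dv/dtau) = (0.375344, 1.262581); Gamma_uuu = 0.086334, Gamma_uuv = -0.000053, Gamma_uvv = -0.015486, Gamma_vuu = -1.792257, Gamma_vuv = 0.002866, Gamma_vvv = -0.000645; k1 = (0.375344, 1.262581, 0.012573, 0.250810)
  k2: at (u, v) = (0.028140, -0.405620), (du/dtau, dv/dtau) = (0.375658, 1.268851); Gamma_uuu = 0.124211, Gamma_uuv = -0.000081, Gamma_uvv = -0.020812, Gamma_vuu = -1.788234, Gamma_vuv = 0.003699, Gamma_vvv = -0.001309; k2 = (0.375658, 1.268851, 0.016055, 0.250935)
  k3: at (u, v) = (0.028147, -0.405464), (du/dtau, dv/dtau) = (0.375745, 1.268854); Gamma_uuu = 0.124232, Gamma_uuv = -0.000081, Gamma_uvv = -0.020803, Gamma_vuu = -1.788235, Gamma_vuv = 0.003697, Gamma_vvv = -0.001309; k3 = (0.375745, 1.268854, 0.016030, 0.251053)
  k4: at (u, v) = (0.037543, -0.373742), (du/dtau, dv/dtau) = (0.376145, 1.275133); Gamma_uuu = 0.159623, Gamma_uuv = -0.000057, Gamma_uvv = -0.024547, Gamma_vuu = -1.784057, Gamma_vuv = 0.004191, Gamma_vvv = -0.002077; k4 = (0.376145, 1.275133, 0.017382, 0.251775)
  Y <- Y + (h/6)(k1 + 2k2 + 2k3 + k4): u = 0.0375, v = -0.3737, du/dtau = 0.3761, dv/dtau = 1.2751
step 3:
  k1: at (u, v) = (0.037542, -0.373742), (du/dtau, dv/dtau) = (0.376128, 1.275135); Gamma_uuu = 0.159618, Gamma_uuv = -0.000057, Gamma_uvv = -0.024546, Gamma_vuu = -1.784058, Gamma_vuv = 0.004191, Gamma_vvv = -0.002077; k1 = (0.376128, 1.275135, 0.017383, 0.251752)
  k2: at (u, v) = (0.046945, -0.341864), (du/dtau, dv/dtau) = (0.376563, 1.281429); Gamma_uuu = 0.193394, Gamma_uuv = 0.000079, Gamma_uvv = -0.026735, Gamma_vuu = -1.779606, Gamma_vuv = 0.004395, Gamma_vvv = -0.002858; k2 = (0.376563, 1.281429, 0.016401, 0.252799)
  k3: at (u, v) = (0.046956, -0.341707), (du/dtau, dv/dtau) = (0.376538, 1.281455); Gamma_uuu = 0.193424, Gamma_uuv = 0.000079, Gamma_uvv = -0.026719, Gamma_vuu = -1.779607, Gamma_vuv = 0.004392, Gamma_vvv = -0.002857; k3 = (0.376538, 1.281455, 0.016377, 0.252768)
  k4: at (u, v) = (0.056369, -0.309670), (du/dtau, dv/dtau) = (0.376947, 1.287774); Gamma_uuu = 0.226579, Gamma_uuv = 0.000399, Gamma_uvv = -0.027380, Gamma_vuu = -1.774681, Gamma_vuv = 0.004364, Gamma_vvv = -0.003561; k4 = (0.376947, 1.287774, 0.012825, 0.253832)
  Y <- Y + (h/6)(k1 + 2k2 + 2k3 + k4): u = 0.0564, v = -0.3097, du/dtau = 0.3769, dv/dtau = 1.2878
step 4:
  k1: at (u, v) = (0.056369, -0.309670), (du/dtau, dv/dtau) = (0.376926, 1.287775); Gamma_uuu = 0.226581, Gamma_uuv = 0.000399, Gamma_uvv = -0.027381, Gamma_vuu = -1.774681, Gamma_vuv = 0.004364, Gamma_vvv = -0.003561; k1 = (0.376926, 1.287775, 0.012829, 0.253805)
  k2: at (u, v) = (0.065792, -0.277476), (du/dtau, dv/dtau) = (0.377247, 1.294120); Gamma_uuu = 0.260187, Gamma_uuv = 0.000993, Gamma_uvv = -0.026550, Gamma_vuu = -1.769001, Gamma_vuv = 0.004169, Gamma_vvv = -0.004102; k2 = (0.377247, 1.294120, 0.006467, 0.254555)
  k3: at (u, v) = (0.065800, -0.277317), (du/dtau, dv/dtau) = (0.377088, 1.294139); Gamma_uuu = 0.260213, Gamma_uuv = 0.000994, Gamma_uvv = -0.026526, Gamma_vuu = -1.769001, Gamma_vuv = 0.004165, Gamma_vvv = -0.004099; k3 = (0.377088, 1.294139, 0.006454, 0.254344)
  k4: at (u, v) = (0.075223, -0.244963), (du/dtau, dv/dtau) = (0.377249, 1.300492); Gamma_uuu = 0.295385, Gamma_uuv = 0.001962, Gamma_uvv = -0.024231, Gamma_vuu = -1.762202, Gamma_vuv = 0.003876, Gamma_vvv = -0.004388; k4 = (0.377249, 1.300492, -0.002983, 0.254409)
  Y <- Y + (h/6)(k1 + 2k2 + 2k3 + k4): u = 0.0752, v = -0.2450, du/dtau = 0.3772, dv/dtau = 1.3005
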